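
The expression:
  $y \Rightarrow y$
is always true.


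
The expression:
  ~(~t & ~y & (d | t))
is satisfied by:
  {y: True, t: True, d: False}
  {y: True, t: False, d: False}
  {t: True, y: False, d: False}
  {y: False, t: False, d: False}
  {y: True, d: True, t: True}
  {y: True, d: True, t: False}
  {d: True, t: True, y: False}


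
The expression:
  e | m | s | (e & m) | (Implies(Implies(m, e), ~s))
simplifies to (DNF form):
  True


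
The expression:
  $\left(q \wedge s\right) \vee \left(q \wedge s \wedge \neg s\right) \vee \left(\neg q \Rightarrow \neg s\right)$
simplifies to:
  $q \vee \neg s$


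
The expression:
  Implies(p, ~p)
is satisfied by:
  {p: False}


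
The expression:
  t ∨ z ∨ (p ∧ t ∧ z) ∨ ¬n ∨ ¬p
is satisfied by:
  {t: True, z: True, p: False, n: False}
  {t: True, p: False, z: False, n: False}
  {z: True, t: False, p: False, n: False}
  {t: False, p: False, z: False, n: False}
  {n: True, t: True, z: True, p: False}
  {n: True, t: True, p: False, z: False}
  {n: True, z: True, t: False, p: False}
  {n: True, t: False, p: False, z: False}
  {t: True, p: True, z: True, n: False}
  {t: True, p: True, n: False, z: False}
  {p: True, z: True, n: False, t: False}
  {p: True, n: False, z: False, t: False}
  {t: True, p: True, n: True, z: True}
  {t: True, p: True, n: True, z: False}
  {p: True, n: True, z: True, t: False}


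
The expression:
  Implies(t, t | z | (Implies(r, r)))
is always true.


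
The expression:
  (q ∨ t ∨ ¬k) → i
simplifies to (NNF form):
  i ∨ (k ∧ ¬q ∧ ¬t)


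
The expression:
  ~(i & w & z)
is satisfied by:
  {w: False, z: False, i: False}
  {i: True, w: False, z: False}
  {z: True, w: False, i: False}
  {i: True, z: True, w: False}
  {w: True, i: False, z: False}
  {i: True, w: True, z: False}
  {z: True, w: True, i: False}


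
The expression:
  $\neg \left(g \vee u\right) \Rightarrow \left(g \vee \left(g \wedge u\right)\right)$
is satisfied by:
  {g: True, u: True}
  {g: True, u: False}
  {u: True, g: False}


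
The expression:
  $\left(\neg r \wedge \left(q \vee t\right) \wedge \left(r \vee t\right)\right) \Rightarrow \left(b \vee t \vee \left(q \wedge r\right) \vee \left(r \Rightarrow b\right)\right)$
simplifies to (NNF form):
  $\text{True}$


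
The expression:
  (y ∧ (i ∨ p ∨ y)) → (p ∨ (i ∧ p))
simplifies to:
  p ∨ ¬y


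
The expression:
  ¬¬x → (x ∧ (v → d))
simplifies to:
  d ∨ ¬v ∨ ¬x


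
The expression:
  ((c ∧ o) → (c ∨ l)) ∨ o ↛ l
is always true.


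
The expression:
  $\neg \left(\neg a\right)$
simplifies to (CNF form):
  $a$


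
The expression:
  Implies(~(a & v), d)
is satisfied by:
  {a: True, d: True, v: True}
  {a: True, d: True, v: False}
  {d: True, v: True, a: False}
  {d: True, v: False, a: False}
  {a: True, v: True, d: False}


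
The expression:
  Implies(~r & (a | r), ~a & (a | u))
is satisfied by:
  {r: True, a: False}
  {a: False, r: False}
  {a: True, r: True}


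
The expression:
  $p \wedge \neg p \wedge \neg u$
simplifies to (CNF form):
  $\text{False}$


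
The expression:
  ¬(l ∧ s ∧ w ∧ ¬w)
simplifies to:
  True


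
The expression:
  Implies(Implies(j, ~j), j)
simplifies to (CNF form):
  j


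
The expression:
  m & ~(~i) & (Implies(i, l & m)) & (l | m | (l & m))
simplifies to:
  i & l & m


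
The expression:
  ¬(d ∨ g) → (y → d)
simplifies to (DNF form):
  d ∨ g ∨ ¬y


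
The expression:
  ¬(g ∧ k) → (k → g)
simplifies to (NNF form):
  g ∨ ¬k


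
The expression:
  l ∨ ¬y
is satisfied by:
  {l: True, y: False}
  {y: False, l: False}
  {y: True, l: True}


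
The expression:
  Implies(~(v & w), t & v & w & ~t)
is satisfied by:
  {w: True, v: True}


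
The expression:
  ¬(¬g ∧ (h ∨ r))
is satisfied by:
  {g: True, h: False, r: False}
  {r: True, g: True, h: False}
  {g: True, h: True, r: False}
  {r: True, g: True, h: True}
  {r: False, h: False, g: False}


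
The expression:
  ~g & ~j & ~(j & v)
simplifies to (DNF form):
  ~g & ~j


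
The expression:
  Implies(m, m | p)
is always true.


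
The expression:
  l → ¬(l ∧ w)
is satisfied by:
  {l: False, w: False}
  {w: True, l: False}
  {l: True, w: False}


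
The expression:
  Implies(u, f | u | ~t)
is always true.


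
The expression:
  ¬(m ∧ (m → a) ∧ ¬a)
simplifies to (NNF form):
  True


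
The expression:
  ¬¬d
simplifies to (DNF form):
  d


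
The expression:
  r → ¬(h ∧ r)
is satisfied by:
  {h: False, r: False}
  {r: True, h: False}
  {h: True, r: False}


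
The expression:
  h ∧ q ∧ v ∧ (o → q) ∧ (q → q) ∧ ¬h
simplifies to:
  False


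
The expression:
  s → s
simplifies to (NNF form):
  True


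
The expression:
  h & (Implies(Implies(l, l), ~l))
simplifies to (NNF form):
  h & ~l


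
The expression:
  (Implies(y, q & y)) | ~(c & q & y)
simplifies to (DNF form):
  True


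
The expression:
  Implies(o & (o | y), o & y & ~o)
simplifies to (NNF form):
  ~o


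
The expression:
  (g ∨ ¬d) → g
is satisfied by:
  {d: True, g: True}
  {d: True, g: False}
  {g: True, d: False}


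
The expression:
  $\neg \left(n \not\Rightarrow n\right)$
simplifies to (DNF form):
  $\text{True}$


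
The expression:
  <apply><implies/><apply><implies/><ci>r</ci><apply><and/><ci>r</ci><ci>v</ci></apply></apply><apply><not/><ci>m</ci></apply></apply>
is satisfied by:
  {r: True, m: False, v: False}
  {r: False, m: False, v: False}
  {v: True, r: True, m: False}
  {v: True, r: False, m: False}
  {m: True, r: True, v: False}


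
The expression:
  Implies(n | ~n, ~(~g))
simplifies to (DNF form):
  g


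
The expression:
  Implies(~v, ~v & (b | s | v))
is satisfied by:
  {b: True, v: True, s: True}
  {b: True, v: True, s: False}
  {b: True, s: True, v: False}
  {b: True, s: False, v: False}
  {v: True, s: True, b: False}
  {v: True, s: False, b: False}
  {s: True, v: False, b: False}


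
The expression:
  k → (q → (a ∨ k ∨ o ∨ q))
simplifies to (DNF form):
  True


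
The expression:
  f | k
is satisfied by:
  {k: True, f: True}
  {k: True, f: False}
  {f: True, k: False}


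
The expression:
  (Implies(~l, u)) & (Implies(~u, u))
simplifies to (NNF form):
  u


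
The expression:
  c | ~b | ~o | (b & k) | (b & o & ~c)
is always true.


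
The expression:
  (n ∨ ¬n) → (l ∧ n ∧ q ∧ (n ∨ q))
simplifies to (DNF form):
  l ∧ n ∧ q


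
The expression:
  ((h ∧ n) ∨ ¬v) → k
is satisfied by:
  {k: True, v: True, h: False, n: False}
  {n: True, k: True, v: True, h: False}
  {k: True, v: True, h: True, n: False}
  {n: True, k: True, v: True, h: True}
  {k: True, h: False, v: False, n: False}
  {k: True, n: True, h: False, v: False}
  {k: True, h: True, v: False, n: False}
  {k: True, n: True, h: True, v: False}
  {v: True, n: False, h: False, k: False}
  {n: True, v: True, h: False, k: False}
  {v: True, h: True, n: False, k: False}


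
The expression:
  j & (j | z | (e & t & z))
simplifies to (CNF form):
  j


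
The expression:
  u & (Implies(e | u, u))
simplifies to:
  u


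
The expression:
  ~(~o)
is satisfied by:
  {o: True}


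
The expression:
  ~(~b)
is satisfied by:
  {b: True}


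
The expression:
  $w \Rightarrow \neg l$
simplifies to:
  $\neg l \vee \neg w$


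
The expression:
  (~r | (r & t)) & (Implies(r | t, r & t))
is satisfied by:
  {t: False, r: False}
  {r: True, t: True}


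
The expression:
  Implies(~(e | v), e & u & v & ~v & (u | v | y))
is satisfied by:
  {v: True, e: True}
  {v: True, e: False}
  {e: True, v: False}


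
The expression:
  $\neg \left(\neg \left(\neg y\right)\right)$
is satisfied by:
  {y: False}


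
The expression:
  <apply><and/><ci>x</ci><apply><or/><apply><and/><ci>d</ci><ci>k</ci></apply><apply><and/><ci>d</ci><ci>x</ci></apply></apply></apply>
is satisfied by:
  {d: True, x: True}


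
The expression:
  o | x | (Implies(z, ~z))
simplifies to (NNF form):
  o | x | ~z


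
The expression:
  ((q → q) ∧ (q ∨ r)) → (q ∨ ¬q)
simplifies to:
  True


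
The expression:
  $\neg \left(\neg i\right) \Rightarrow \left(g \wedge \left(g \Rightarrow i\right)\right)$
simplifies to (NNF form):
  $g \vee \neg i$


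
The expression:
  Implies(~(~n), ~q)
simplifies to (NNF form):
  ~n | ~q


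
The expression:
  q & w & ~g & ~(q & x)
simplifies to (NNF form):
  q & w & ~g & ~x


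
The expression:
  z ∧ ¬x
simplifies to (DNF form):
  z ∧ ¬x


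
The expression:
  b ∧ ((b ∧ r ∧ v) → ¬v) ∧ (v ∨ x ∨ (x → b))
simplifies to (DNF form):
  (b ∧ ¬r) ∨ (b ∧ ¬v)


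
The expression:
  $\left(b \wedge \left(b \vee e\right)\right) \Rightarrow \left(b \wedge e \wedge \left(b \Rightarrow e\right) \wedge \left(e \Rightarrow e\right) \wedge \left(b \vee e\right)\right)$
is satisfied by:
  {e: True, b: False}
  {b: False, e: False}
  {b: True, e: True}


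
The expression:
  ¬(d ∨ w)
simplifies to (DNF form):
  ¬d ∧ ¬w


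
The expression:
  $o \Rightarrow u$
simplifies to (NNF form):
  $u \vee \neg o$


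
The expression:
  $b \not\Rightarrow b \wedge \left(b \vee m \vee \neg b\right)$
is never true.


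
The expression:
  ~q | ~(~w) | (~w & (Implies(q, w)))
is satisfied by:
  {w: True, q: False}
  {q: False, w: False}
  {q: True, w: True}


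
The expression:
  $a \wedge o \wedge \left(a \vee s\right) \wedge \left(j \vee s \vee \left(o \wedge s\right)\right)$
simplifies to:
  $a \wedge o \wedge \left(j \vee s\right)$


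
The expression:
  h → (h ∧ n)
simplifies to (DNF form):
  n ∨ ¬h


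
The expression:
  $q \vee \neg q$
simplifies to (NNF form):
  $\text{True}$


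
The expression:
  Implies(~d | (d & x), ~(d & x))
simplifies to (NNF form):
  ~d | ~x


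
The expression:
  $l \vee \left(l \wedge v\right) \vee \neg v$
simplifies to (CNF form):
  $l \vee \neg v$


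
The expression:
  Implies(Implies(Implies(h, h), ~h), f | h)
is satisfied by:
  {h: True, f: True}
  {h: True, f: False}
  {f: True, h: False}


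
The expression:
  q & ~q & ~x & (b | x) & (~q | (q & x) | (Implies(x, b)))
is never true.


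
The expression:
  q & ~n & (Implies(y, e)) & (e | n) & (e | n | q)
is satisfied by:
  {e: True, q: True, n: False}


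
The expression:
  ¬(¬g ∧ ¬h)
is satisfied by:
  {g: True, h: True}
  {g: True, h: False}
  {h: True, g: False}


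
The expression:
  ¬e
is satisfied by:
  {e: False}


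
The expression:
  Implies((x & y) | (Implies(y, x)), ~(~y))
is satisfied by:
  {y: True}


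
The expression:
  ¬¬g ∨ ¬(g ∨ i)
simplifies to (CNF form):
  g ∨ ¬i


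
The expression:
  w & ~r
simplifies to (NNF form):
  w & ~r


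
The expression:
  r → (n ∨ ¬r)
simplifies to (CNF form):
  n ∨ ¬r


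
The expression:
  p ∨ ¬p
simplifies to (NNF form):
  True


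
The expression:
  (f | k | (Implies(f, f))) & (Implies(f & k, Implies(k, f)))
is always true.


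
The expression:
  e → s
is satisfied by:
  {s: True, e: False}
  {e: False, s: False}
  {e: True, s: True}


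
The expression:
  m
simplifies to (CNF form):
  m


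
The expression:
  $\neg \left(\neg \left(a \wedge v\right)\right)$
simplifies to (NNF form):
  $a \wedge v$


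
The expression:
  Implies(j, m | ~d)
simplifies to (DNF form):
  m | ~d | ~j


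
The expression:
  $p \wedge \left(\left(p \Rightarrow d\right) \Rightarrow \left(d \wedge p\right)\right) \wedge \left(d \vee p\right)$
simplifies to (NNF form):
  $p$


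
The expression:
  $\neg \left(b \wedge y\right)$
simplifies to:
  $\neg b \vee \neg y$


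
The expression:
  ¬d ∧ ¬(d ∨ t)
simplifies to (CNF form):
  ¬d ∧ ¬t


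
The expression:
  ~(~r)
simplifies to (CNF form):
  r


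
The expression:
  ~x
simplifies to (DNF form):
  ~x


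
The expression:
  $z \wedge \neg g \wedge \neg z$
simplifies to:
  $\text{False}$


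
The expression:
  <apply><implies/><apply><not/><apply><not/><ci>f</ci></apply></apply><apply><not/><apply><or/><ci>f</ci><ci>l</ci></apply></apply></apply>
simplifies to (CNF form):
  <apply><not/><ci>f</ci></apply>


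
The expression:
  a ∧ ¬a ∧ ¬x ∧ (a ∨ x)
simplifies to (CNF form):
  False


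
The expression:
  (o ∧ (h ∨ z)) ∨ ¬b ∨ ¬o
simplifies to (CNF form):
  h ∨ z ∨ ¬b ∨ ¬o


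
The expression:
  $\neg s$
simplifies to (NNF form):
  $\neg s$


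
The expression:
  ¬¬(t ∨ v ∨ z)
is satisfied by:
  {t: True, z: True, v: True}
  {t: True, z: True, v: False}
  {t: True, v: True, z: False}
  {t: True, v: False, z: False}
  {z: True, v: True, t: False}
  {z: True, v: False, t: False}
  {v: True, z: False, t: False}


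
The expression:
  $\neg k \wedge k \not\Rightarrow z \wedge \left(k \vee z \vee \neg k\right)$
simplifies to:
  $\text{False}$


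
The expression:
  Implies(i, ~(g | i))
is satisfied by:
  {i: False}


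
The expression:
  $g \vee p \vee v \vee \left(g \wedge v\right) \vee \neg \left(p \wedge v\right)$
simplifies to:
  $\text{True}$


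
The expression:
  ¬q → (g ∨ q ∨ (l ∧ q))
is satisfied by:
  {q: True, g: True}
  {q: True, g: False}
  {g: True, q: False}


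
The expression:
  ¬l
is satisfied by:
  {l: False}


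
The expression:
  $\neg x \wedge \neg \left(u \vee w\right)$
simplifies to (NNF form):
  $\neg u \wedge \neg w \wedge \neg x$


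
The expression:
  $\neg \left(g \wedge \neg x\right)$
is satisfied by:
  {x: True, g: False}
  {g: False, x: False}
  {g: True, x: True}


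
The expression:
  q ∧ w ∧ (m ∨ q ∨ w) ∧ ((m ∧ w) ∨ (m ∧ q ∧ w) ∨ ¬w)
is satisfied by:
  {m: True, w: True, q: True}


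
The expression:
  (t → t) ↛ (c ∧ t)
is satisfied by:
  {c: False, t: False}
  {t: True, c: False}
  {c: True, t: False}


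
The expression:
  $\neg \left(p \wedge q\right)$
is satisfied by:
  {p: False, q: False}
  {q: True, p: False}
  {p: True, q: False}


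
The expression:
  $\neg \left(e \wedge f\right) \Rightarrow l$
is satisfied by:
  {l: True, f: True, e: True}
  {l: True, f: True, e: False}
  {l: True, e: True, f: False}
  {l: True, e: False, f: False}
  {f: True, e: True, l: False}


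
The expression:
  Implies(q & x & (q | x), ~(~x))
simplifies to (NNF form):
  True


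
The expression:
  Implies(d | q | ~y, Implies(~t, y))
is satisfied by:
  {y: True, t: True}
  {y: True, t: False}
  {t: True, y: False}


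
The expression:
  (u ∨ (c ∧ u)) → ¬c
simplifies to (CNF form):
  ¬c ∨ ¬u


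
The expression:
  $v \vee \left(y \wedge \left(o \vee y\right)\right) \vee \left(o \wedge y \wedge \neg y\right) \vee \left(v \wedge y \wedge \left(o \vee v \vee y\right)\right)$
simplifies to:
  $v \vee y$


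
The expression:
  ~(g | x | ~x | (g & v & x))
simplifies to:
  False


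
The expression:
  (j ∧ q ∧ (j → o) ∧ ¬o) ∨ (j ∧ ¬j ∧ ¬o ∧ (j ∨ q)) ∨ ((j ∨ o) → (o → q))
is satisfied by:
  {q: True, o: False}
  {o: False, q: False}
  {o: True, q: True}


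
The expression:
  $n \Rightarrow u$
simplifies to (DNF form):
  $u \vee \neg n$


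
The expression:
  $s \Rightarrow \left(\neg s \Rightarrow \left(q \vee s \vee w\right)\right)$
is always true.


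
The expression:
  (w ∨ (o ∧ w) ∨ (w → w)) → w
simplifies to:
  w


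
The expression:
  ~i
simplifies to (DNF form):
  ~i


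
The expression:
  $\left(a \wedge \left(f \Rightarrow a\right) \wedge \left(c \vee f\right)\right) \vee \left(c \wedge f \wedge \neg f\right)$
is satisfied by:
  {a: True, c: True, f: True}
  {a: True, c: True, f: False}
  {a: True, f: True, c: False}


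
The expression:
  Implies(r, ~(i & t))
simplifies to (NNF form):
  ~i | ~r | ~t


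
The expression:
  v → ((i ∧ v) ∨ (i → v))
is always true.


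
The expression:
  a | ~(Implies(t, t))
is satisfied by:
  {a: True}


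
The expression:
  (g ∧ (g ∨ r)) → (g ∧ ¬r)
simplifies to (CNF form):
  ¬g ∨ ¬r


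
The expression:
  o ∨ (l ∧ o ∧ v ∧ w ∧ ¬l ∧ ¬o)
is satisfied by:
  {o: True}


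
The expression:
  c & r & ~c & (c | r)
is never true.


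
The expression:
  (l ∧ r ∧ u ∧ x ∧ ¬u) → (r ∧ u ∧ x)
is always true.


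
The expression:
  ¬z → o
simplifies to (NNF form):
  o ∨ z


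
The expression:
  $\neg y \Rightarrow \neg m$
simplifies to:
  $y \vee \neg m$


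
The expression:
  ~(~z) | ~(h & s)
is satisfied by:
  {z: True, s: False, h: False}
  {s: False, h: False, z: False}
  {h: True, z: True, s: False}
  {h: True, s: False, z: False}
  {z: True, s: True, h: False}
  {s: True, z: False, h: False}
  {h: True, s: True, z: True}


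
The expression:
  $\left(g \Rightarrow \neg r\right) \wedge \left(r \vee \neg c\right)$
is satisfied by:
  {c: False, g: False, r: False}
  {r: True, c: False, g: False}
  {g: True, c: False, r: False}
  {r: True, c: True, g: False}


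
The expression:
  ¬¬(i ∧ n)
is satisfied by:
  {i: True, n: True}


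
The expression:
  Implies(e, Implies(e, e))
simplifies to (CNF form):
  True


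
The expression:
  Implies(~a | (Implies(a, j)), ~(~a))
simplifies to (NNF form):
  a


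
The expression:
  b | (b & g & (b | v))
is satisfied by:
  {b: True}


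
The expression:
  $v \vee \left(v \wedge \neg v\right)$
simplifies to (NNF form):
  $v$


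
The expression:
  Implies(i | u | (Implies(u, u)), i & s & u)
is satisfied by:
  {i: True, u: True, s: True}


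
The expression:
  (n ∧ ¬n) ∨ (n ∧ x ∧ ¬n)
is never true.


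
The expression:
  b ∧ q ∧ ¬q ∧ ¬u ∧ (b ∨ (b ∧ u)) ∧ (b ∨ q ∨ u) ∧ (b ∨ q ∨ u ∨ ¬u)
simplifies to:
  False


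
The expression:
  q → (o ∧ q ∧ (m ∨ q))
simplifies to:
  o ∨ ¬q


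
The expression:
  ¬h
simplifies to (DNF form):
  ¬h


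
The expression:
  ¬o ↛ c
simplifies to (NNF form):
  ¬c ∧ ¬o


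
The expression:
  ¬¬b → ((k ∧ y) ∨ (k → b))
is always true.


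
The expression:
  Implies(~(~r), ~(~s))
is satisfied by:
  {s: True, r: False}
  {r: False, s: False}
  {r: True, s: True}


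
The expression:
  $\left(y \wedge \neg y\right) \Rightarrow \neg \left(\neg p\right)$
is always true.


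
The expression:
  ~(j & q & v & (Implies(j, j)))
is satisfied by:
  {v: False, q: False, j: False}
  {j: True, v: False, q: False}
  {q: True, v: False, j: False}
  {j: True, q: True, v: False}
  {v: True, j: False, q: False}
  {j: True, v: True, q: False}
  {q: True, v: True, j: False}


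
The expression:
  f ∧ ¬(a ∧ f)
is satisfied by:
  {f: True, a: False}


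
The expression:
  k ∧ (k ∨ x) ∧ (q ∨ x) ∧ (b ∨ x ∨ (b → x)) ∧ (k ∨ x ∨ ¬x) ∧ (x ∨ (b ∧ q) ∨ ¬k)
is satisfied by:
  {b: True, x: True, q: True, k: True}
  {b: True, x: True, k: True, q: False}
  {x: True, q: True, k: True, b: False}
  {x: True, k: True, q: False, b: False}
  {b: True, q: True, k: True, x: False}


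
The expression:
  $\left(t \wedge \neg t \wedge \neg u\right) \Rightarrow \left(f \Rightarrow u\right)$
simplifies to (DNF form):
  $\text{True}$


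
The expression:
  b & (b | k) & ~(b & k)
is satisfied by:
  {b: True, k: False}


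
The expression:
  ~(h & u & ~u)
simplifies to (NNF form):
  True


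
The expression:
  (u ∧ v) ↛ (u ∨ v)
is never true.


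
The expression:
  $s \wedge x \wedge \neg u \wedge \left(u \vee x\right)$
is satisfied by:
  {s: True, x: True, u: False}


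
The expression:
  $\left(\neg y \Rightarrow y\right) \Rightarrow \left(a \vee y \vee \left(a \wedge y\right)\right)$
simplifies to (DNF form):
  $\text{True}$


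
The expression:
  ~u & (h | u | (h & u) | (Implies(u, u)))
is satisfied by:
  {u: False}


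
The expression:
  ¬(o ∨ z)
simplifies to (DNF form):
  ¬o ∧ ¬z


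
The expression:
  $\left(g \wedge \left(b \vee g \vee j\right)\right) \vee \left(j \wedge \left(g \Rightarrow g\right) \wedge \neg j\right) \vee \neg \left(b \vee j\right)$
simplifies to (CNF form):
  $\left(g \vee \neg b\right) \wedge \left(g \vee \neg j\right)$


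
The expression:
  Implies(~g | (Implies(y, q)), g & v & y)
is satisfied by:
  {g: True, v: True, y: True, q: False}
  {g: True, y: True, v: False, q: False}
  {g: True, q: True, v: True, y: True}


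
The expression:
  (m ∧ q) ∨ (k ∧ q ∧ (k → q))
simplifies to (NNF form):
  q ∧ (k ∨ m)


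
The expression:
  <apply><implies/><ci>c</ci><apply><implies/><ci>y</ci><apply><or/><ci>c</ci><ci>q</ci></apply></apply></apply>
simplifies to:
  <true/>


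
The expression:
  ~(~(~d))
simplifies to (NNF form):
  ~d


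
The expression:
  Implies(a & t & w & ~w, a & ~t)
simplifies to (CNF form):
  True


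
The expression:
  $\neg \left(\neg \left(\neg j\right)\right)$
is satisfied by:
  {j: False}


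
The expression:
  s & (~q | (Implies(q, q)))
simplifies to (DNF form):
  s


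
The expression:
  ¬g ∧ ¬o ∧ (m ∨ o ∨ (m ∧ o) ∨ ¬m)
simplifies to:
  ¬g ∧ ¬o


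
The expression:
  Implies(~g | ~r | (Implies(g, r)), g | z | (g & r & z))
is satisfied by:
  {z: True, g: True}
  {z: True, g: False}
  {g: True, z: False}


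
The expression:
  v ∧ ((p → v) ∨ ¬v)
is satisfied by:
  {v: True}


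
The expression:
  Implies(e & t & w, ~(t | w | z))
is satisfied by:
  {w: False, e: False, t: False}
  {t: True, w: False, e: False}
  {e: True, w: False, t: False}
  {t: True, e: True, w: False}
  {w: True, t: False, e: False}
  {t: True, w: True, e: False}
  {e: True, w: True, t: False}


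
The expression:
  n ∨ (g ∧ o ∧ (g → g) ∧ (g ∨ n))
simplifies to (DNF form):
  n ∨ (g ∧ o)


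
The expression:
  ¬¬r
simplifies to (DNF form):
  r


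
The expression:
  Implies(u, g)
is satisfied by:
  {g: True, u: False}
  {u: False, g: False}
  {u: True, g: True}


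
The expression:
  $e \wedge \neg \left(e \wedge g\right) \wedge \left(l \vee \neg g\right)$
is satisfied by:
  {e: True, g: False}


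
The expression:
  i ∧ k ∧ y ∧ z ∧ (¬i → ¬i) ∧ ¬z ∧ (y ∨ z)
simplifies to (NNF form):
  False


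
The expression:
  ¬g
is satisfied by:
  {g: False}


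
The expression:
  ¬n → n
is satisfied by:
  {n: True}


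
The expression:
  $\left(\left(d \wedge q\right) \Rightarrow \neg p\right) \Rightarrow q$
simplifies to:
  $q$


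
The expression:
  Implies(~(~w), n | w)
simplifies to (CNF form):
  True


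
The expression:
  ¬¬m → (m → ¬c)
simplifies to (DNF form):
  ¬c ∨ ¬m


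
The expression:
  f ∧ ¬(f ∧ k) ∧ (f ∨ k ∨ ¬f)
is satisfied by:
  {f: True, k: False}


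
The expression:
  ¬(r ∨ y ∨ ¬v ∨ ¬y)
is never true.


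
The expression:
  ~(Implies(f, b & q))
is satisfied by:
  {f: True, q: False, b: False}
  {f: True, b: True, q: False}
  {f: True, q: True, b: False}


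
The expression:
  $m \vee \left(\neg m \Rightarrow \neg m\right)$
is always true.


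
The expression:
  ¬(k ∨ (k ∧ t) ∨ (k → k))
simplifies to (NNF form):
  False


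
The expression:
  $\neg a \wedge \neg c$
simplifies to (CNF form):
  $\neg a \wedge \neg c$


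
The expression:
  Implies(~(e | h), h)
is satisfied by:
  {e: True, h: True}
  {e: True, h: False}
  {h: True, e: False}


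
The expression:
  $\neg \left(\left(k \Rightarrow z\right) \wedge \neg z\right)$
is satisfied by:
  {k: True, z: True}
  {k: True, z: False}
  {z: True, k: False}


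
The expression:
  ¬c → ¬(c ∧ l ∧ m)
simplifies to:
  True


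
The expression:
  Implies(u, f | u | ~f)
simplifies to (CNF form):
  True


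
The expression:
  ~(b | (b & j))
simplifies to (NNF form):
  ~b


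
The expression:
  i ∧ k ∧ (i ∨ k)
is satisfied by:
  {i: True, k: True}


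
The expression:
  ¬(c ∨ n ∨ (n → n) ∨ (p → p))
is never true.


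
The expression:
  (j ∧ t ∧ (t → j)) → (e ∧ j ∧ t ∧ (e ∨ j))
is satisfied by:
  {e: True, t: False, j: False}
  {e: False, t: False, j: False}
  {j: True, e: True, t: False}
  {j: True, e: False, t: False}
  {t: True, e: True, j: False}
  {t: True, e: False, j: False}
  {t: True, j: True, e: True}


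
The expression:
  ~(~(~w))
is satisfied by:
  {w: False}


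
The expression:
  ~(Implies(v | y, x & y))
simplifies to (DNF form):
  (v & ~y) | (y & ~x)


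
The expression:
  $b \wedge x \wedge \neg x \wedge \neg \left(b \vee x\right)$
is never true.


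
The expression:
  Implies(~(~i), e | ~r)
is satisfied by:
  {e: True, i: False, r: False}
  {e: False, i: False, r: False}
  {r: True, e: True, i: False}
  {r: True, e: False, i: False}
  {i: True, e: True, r: False}
  {i: True, e: False, r: False}
  {i: True, r: True, e: True}


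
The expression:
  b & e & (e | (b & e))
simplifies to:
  b & e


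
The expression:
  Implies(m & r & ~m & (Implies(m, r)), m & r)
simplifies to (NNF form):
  True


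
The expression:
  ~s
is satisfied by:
  {s: False}


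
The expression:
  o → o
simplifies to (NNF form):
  True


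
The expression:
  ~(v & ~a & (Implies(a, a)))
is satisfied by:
  {a: True, v: False}
  {v: False, a: False}
  {v: True, a: True}


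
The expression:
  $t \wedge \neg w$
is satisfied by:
  {t: True, w: False}


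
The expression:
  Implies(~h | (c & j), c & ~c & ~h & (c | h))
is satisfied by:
  {h: True, c: False, j: False}
  {h: True, j: True, c: False}
  {h: True, c: True, j: False}


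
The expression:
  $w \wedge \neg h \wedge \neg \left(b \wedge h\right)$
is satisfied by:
  {w: True, h: False}


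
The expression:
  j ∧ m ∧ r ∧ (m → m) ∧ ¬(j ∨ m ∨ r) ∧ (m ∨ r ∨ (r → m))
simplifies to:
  False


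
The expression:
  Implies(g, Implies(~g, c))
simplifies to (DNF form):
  True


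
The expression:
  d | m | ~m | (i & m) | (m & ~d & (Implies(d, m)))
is always true.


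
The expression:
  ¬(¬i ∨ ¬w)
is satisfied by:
  {i: True, w: True}


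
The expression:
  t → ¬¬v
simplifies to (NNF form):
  v ∨ ¬t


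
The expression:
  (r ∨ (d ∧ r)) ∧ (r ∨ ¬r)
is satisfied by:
  {r: True}


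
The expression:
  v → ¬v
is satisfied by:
  {v: False}


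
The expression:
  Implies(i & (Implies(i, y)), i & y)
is always true.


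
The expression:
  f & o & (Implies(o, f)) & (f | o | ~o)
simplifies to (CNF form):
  f & o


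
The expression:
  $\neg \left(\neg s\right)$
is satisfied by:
  {s: True}


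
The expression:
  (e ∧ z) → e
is always true.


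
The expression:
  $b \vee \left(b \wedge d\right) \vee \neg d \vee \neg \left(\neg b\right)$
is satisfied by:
  {b: True, d: False}
  {d: False, b: False}
  {d: True, b: True}


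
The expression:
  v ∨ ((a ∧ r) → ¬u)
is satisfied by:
  {v: True, u: False, a: False, r: False}
  {r: False, u: False, v: False, a: False}
  {r: True, v: True, u: False, a: False}
  {r: True, u: False, v: False, a: False}
  {a: True, v: True, r: False, u: False}
  {a: True, r: False, u: False, v: False}
  {a: True, r: True, v: True, u: False}
  {a: True, r: True, u: False, v: False}
  {v: True, u: True, a: False, r: False}
  {u: True, a: False, v: False, r: False}
  {r: True, u: True, v: True, a: False}
  {r: True, u: True, a: False, v: False}
  {v: True, u: True, a: True, r: False}
  {u: True, a: True, r: False, v: False}
  {r: True, u: True, a: True, v: True}


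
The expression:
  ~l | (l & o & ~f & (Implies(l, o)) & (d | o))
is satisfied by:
  {o: True, f: False, l: False}
  {f: False, l: False, o: False}
  {o: True, f: True, l: False}
  {f: True, o: False, l: False}
  {l: True, o: True, f: False}


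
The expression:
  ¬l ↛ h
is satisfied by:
  {h: True, l: False}
  {l: False, h: False}
  {l: True, h: True}


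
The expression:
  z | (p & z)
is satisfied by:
  {z: True}


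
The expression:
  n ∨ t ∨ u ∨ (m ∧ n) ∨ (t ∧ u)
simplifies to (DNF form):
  n ∨ t ∨ u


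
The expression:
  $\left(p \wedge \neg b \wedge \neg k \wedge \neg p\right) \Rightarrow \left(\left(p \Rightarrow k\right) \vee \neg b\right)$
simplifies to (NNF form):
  $\text{True}$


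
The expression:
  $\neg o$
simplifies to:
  $\neg o$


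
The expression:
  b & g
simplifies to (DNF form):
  b & g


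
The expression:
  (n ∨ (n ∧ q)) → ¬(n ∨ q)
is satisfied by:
  {n: False}


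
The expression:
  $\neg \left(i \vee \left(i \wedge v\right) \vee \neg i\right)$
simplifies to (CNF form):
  $\text{False}$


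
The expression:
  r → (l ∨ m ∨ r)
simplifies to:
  True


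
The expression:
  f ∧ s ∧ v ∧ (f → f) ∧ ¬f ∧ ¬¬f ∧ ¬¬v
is never true.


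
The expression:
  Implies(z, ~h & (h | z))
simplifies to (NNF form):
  ~h | ~z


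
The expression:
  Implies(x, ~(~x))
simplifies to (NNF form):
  True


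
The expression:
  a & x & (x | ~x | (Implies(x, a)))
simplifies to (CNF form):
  a & x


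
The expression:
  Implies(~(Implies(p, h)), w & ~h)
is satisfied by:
  {h: True, w: True, p: False}
  {h: True, p: False, w: False}
  {w: True, p: False, h: False}
  {w: False, p: False, h: False}
  {h: True, w: True, p: True}
  {h: True, p: True, w: False}
  {w: True, p: True, h: False}


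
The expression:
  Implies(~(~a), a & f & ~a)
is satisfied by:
  {a: False}


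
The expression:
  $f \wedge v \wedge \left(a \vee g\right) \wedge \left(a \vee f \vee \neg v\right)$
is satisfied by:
  {a: True, g: True, f: True, v: True}
  {a: True, f: True, v: True, g: False}
  {g: True, f: True, v: True, a: False}


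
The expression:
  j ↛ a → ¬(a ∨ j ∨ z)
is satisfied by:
  {a: True, j: False}
  {j: False, a: False}
  {j: True, a: True}


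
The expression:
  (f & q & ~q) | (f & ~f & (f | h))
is never true.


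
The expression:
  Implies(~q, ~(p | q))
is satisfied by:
  {q: True, p: False}
  {p: False, q: False}
  {p: True, q: True}


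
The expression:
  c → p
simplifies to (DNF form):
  p ∨ ¬c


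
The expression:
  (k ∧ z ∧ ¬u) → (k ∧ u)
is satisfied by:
  {u: True, k: False, z: False}
  {k: False, z: False, u: False}
  {u: True, z: True, k: False}
  {z: True, k: False, u: False}
  {u: True, k: True, z: False}
  {k: True, u: False, z: False}
  {u: True, z: True, k: True}


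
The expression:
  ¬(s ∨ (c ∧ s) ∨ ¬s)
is never true.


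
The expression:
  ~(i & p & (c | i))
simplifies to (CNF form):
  ~i | ~p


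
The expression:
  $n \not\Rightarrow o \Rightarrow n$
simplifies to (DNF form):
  $\text{True}$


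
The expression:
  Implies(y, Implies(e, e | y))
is always true.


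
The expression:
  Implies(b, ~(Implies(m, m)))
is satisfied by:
  {b: False}


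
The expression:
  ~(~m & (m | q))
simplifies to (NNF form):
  m | ~q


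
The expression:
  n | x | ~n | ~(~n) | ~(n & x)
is always true.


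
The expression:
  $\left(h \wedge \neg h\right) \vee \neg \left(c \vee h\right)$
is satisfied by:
  {h: False, c: False}


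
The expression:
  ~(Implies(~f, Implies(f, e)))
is never true.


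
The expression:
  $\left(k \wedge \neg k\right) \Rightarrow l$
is always true.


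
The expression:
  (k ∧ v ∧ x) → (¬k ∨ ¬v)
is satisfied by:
  {k: False, x: False, v: False}
  {v: True, k: False, x: False}
  {x: True, k: False, v: False}
  {v: True, x: True, k: False}
  {k: True, v: False, x: False}
  {v: True, k: True, x: False}
  {x: True, k: True, v: False}


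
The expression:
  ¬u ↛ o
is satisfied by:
  {o: True, u: False}
  {u: False, o: False}
  {u: True, o: True}


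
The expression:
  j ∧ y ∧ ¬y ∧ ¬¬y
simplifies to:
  False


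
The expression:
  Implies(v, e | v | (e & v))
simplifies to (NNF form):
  True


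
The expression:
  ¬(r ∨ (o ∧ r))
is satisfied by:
  {r: False}


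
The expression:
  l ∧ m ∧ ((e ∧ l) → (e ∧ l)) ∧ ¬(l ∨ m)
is never true.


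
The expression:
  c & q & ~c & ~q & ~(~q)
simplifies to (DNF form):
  False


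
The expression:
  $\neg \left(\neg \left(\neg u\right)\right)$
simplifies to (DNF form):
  $\neg u$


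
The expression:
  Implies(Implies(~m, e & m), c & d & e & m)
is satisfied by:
  {d: True, e: True, c: True, m: False}
  {d: True, e: True, c: False, m: False}
  {d: True, c: True, e: False, m: False}
  {d: True, c: False, e: False, m: False}
  {e: True, c: True, d: False, m: False}
  {e: True, d: False, c: False, m: False}
  {e: False, c: True, d: False, m: False}
  {e: False, d: False, c: False, m: False}
  {d: True, m: True, e: True, c: True}


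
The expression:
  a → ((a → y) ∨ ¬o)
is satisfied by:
  {y: True, o: False, a: False}
  {o: False, a: False, y: False}
  {y: True, a: True, o: False}
  {a: True, o: False, y: False}
  {y: True, o: True, a: False}
  {o: True, y: False, a: False}
  {y: True, a: True, o: True}


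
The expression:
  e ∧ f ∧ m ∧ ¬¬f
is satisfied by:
  {m: True, e: True, f: True}


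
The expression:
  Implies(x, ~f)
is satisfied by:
  {x: False, f: False}
  {f: True, x: False}
  {x: True, f: False}


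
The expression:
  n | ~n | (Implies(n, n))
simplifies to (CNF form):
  True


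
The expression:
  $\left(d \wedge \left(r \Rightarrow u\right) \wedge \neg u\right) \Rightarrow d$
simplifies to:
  $\text{True}$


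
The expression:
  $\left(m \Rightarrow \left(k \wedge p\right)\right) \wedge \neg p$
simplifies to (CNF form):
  $\neg m \wedge \neg p$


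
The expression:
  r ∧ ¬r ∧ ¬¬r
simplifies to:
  False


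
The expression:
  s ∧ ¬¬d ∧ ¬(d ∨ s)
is never true.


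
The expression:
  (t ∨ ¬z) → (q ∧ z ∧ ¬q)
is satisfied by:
  {z: True, t: False}


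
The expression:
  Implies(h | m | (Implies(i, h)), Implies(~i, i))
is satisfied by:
  {i: True}


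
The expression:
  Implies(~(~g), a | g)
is always true.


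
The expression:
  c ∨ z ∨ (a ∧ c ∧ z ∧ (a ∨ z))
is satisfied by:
  {z: True, c: True}
  {z: True, c: False}
  {c: True, z: False}


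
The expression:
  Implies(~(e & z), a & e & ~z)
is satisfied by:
  {e: True, a: True, z: True}
  {e: True, a: True, z: False}
  {e: True, z: True, a: False}


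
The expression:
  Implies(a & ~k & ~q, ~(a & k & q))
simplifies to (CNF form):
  True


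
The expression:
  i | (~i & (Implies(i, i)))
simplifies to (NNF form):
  True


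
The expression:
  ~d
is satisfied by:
  {d: False}


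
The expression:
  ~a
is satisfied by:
  {a: False}


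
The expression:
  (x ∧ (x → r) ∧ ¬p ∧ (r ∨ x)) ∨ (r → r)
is always true.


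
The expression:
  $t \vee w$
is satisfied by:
  {t: True, w: True}
  {t: True, w: False}
  {w: True, t: False}


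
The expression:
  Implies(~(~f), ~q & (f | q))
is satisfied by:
  {q: False, f: False}
  {f: True, q: False}
  {q: True, f: False}


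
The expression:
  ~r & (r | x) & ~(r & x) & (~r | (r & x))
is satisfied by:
  {x: True, r: False}


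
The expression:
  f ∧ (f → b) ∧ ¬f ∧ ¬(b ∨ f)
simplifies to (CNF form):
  False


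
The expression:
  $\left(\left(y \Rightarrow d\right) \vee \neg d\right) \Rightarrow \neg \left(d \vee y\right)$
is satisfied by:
  {d: False, y: False}


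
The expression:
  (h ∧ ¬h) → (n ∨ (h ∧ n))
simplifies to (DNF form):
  True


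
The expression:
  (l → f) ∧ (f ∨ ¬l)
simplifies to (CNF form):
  f ∨ ¬l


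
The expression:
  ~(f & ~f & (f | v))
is always true.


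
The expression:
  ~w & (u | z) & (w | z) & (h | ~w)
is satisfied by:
  {z: True, w: False}


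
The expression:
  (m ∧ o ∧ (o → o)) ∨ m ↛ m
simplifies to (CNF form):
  m ∧ o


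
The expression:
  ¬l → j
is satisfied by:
  {l: True, j: True}
  {l: True, j: False}
  {j: True, l: False}


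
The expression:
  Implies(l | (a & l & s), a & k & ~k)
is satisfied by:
  {l: False}


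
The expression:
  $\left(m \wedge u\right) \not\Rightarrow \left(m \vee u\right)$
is never true.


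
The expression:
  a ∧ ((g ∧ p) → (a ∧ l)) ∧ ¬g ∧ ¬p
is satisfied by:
  {a: True, g: False, p: False}


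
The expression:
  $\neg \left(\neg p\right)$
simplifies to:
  $p$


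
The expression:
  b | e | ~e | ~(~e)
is always true.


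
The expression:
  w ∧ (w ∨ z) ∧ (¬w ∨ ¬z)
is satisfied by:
  {w: True, z: False}


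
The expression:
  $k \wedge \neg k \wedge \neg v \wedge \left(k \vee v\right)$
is never true.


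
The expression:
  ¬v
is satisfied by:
  {v: False}


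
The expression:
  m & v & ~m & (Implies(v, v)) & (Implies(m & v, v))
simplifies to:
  False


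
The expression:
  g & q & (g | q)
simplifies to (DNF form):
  g & q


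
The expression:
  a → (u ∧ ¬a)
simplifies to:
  ¬a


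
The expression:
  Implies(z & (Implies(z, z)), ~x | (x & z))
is always true.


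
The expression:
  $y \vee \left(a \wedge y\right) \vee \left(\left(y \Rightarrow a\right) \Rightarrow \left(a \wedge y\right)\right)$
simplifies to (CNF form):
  $y$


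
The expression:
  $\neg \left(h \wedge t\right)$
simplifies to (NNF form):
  $\neg h \vee \neg t$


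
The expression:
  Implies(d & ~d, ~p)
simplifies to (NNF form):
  True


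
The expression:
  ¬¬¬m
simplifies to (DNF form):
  ¬m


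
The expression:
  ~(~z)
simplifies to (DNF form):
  z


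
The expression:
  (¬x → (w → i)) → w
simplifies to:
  w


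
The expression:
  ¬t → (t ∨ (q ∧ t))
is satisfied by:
  {t: True}


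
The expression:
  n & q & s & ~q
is never true.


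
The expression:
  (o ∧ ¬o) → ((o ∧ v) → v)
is always true.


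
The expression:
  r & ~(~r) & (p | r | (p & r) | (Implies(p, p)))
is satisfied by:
  {r: True}


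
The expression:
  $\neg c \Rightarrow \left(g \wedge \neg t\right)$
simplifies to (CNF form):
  $\left(c \vee g\right) \wedge \left(c \vee \neg t\right)$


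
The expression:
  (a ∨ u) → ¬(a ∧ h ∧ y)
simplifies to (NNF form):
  ¬a ∨ ¬h ∨ ¬y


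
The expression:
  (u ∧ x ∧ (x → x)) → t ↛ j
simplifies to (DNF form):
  (t ∧ ¬j) ∨ ¬u ∨ ¬x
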